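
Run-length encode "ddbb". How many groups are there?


Input: ddbb
Scanning for consecutive runs:
  Group 1: 'd' x 2 (positions 0-1)
  Group 2: 'b' x 2 (positions 2-3)
Total groups: 2

2


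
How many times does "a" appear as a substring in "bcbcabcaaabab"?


Searching for "a" in "bcbcabcaaabab"
Scanning each position:
  Position 0: "b" => no
  Position 1: "c" => no
  Position 2: "b" => no
  Position 3: "c" => no
  Position 4: "a" => MATCH
  Position 5: "b" => no
  Position 6: "c" => no
  Position 7: "a" => MATCH
  Position 8: "a" => MATCH
  Position 9: "a" => MATCH
  Position 10: "b" => no
  Position 11: "a" => MATCH
  Position 12: "b" => no
Total occurrences: 5

5


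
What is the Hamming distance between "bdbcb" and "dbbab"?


Comparing "bdbcb" and "dbbab" position by position:
  Position 0: 'b' vs 'd' => differ
  Position 1: 'd' vs 'b' => differ
  Position 2: 'b' vs 'b' => same
  Position 3: 'c' vs 'a' => differ
  Position 4: 'b' vs 'b' => same
Total differences (Hamming distance): 3

3


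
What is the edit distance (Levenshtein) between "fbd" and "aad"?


Computing edit distance: "fbd" -> "aad"
DP table:
           a    a    d
      0    1    2    3
  f   1    1    2    3
  b   2    2    2    3
  d   3    3    3    2
Edit distance = dp[3][3] = 2

2


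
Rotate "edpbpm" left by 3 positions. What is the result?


Input: "edpbpm", rotate left by 3
First 3 characters: "edp"
Remaining characters: "bpm"
Concatenate remaining + first: "bpm" + "edp" = "bpmedp"

bpmedp


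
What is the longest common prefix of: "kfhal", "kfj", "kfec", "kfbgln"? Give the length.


Words: kfhal, kfj, kfec, kfbgln
  Position 0: all 'k' => match
  Position 1: all 'f' => match
  Position 2: ('h', 'j', 'e', 'b') => mismatch, stop
LCP = "kf" (length 2)

2


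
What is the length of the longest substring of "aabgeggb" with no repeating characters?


Input: "aabgeggb"
Sliding window (track last position of each char):
  Position 0 ('a'): window [0,0] length 1 -- new best
  Position 1 ('a'): repeat (last at 0), move window start to 1
  Position 1 ('a'): window [1,1] length 1
  Position 2 ('b'): window [1,2] length 2 -- new best
  Position 3 ('g'): window [1,3] length 3 -- new best
  Position 4 ('e'): window [1,4] length 4 -- new best
  Position 5 ('g'): repeat (last at 3), move window start to 4
  Position 5 ('g'): window [4,5] length 2
  Position 6 ('g'): repeat (last at 5), move window start to 6
  Position 6 ('g'): window [6,6] length 1
  Position 7 ('b'): window [6,7] length 2
Longest substring with no repeats: "abge" with length 4

4


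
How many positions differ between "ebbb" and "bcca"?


Comparing "ebbb" and "bcca" position by position:
  Position 0: 'e' vs 'b' => DIFFER
  Position 1: 'b' vs 'c' => DIFFER
  Position 2: 'b' vs 'c' => DIFFER
  Position 3: 'b' vs 'a' => DIFFER
Positions that differ: 4

4


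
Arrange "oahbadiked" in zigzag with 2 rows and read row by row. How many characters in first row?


Zigzag "oahbadiked" into 2 rows:
Placing characters:
  'o' => row 0
  'a' => row 1
  'h' => row 0
  'b' => row 1
  'a' => row 0
  'd' => row 1
  'i' => row 0
  'k' => row 1
  'e' => row 0
  'd' => row 1
Rows:
  Row 0: "ohaie"
  Row 1: "abdkd"
First row length: 5

5


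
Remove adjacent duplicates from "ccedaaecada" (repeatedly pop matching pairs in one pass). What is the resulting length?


Input: ccedaaecada
Stack-based adjacent duplicate removal:
  Read 'c': push. Stack: c
  Read 'c': matches stack top 'c' => pop. Stack: (empty)
  Read 'e': push. Stack: e
  Read 'd': push. Stack: ed
  Read 'a': push. Stack: eda
  Read 'a': matches stack top 'a' => pop. Stack: ed
  Read 'e': push. Stack: ede
  Read 'c': push. Stack: edec
  Read 'a': push. Stack: edeca
  Read 'd': push. Stack: edecad
  Read 'a': push. Stack: edecada
Final stack: "edecada" (length 7)

7


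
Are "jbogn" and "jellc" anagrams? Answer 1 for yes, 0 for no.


Strings: "jbogn", "jellc"
Sorted first:  bgjno
Sorted second: cejll
Differ at position 0: 'b' vs 'c' => not anagrams

0


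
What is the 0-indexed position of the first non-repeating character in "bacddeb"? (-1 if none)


Input: bacddeb
Character frequencies:
  'a': 1
  'b': 2
  'c': 1
  'd': 2
  'e': 1
Scanning left to right for freq == 1:
  Position 0 ('b'): freq=2, skip
  Position 1 ('a'): unique! => answer = 1

1


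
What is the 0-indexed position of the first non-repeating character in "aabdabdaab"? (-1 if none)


Input: aabdabdaab
Character frequencies:
  'a': 5
  'b': 3
  'd': 2
Scanning left to right for freq == 1:
  Position 0 ('a'): freq=5, skip
  Position 1 ('a'): freq=5, skip
  Position 2 ('b'): freq=3, skip
  Position 3 ('d'): freq=2, skip
  Position 4 ('a'): freq=5, skip
  Position 5 ('b'): freq=3, skip
  Position 6 ('d'): freq=2, skip
  Position 7 ('a'): freq=5, skip
  Position 8 ('a'): freq=5, skip
  Position 9 ('b'): freq=3, skip
  No unique character found => answer = -1

-1


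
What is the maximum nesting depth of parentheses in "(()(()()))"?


Input: "(()(()()))"
Tracking depth:
  Position 0 '(': depth becomes 1
  Position 1 '(': depth becomes 2
  Position 2 ')': depth becomes 1
  Position 3 '(': depth becomes 2
  Position 4 '(': depth becomes 3
  Position 5 ')': depth becomes 2
  Position 6 '(': depth becomes 3
  Position 7 ')': depth becomes 2
  Position 8 ')': depth becomes 1
  Position 9 ')': depth becomes 0
Maximum depth reached: 3

3


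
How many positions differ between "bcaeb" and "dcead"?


Comparing "bcaeb" and "dcead" position by position:
  Position 0: 'b' vs 'd' => DIFFER
  Position 1: 'c' vs 'c' => same
  Position 2: 'a' vs 'e' => DIFFER
  Position 3: 'e' vs 'a' => DIFFER
  Position 4: 'b' vs 'd' => DIFFER
Positions that differ: 4

4


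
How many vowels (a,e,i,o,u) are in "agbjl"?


Input: agbjl
Checking each character:
  'a' at position 0: vowel (running total: 1)
  'g' at position 1: consonant
  'b' at position 2: consonant
  'j' at position 3: consonant
  'l' at position 4: consonant
Total vowels: 1

1


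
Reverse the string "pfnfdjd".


Input: pfnfdjd
Reading characters right to left:
  Position 6: 'd'
  Position 5: 'j'
  Position 4: 'd'
  Position 3: 'f'
  Position 2: 'n'
  Position 1: 'f'
  Position 0: 'p'
Reversed: djdfnfp

djdfnfp


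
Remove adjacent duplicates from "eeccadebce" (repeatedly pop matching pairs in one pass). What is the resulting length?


Input: eeccadebce
Stack-based adjacent duplicate removal:
  Read 'e': push. Stack: e
  Read 'e': matches stack top 'e' => pop. Stack: (empty)
  Read 'c': push. Stack: c
  Read 'c': matches stack top 'c' => pop. Stack: (empty)
  Read 'a': push. Stack: a
  Read 'd': push. Stack: ad
  Read 'e': push. Stack: ade
  Read 'b': push. Stack: adeb
  Read 'c': push. Stack: adebc
  Read 'e': push. Stack: adebce
Final stack: "adebce" (length 6)

6


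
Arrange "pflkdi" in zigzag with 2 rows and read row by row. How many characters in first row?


Zigzag "pflkdi" into 2 rows:
Placing characters:
  'p' => row 0
  'f' => row 1
  'l' => row 0
  'k' => row 1
  'd' => row 0
  'i' => row 1
Rows:
  Row 0: "pld"
  Row 1: "fki"
First row length: 3

3


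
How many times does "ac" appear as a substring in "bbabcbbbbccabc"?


Searching for "ac" in "bbabcbbbbccabc"
Scanning each position:
  Position 0: "bb" => no
  Position 1: "ba" => no
  Position 2: "ab" => no
  Position 3: "bc" => no
  Position 4: "cb" => no
  Position 5: "bb" => no
  Position 6: "bb" => no
  Position 7: "bb" => no
  Position 8: "bc" => no
  Position 9: "cc" => no
  Position 10: "ca" => no
  Position 11: "ab" => no
  Position 12: "bc" => no
Total occurrences: 0

0


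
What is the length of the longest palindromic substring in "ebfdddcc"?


Input: "ebfdddcc"
Checking substrings for palindromes:
  [3:6] "ddd" (len 3) => palindrome
  [3:5] "dd" (len 2) => palindrome
  [4:6] "dd" (len 2) => palindrome
  [6:8] "cc" (len 2) => palindrome
Longest palindromic substring: "ddd" with length 3

3


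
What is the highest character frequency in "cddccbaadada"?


Input: cddccbaadada
Character counts:
  'a': 4
  'b': 1
  'c': 3
  'd': 4
Maximum frequency: 4

4


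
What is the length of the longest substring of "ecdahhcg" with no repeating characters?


Input: "ecdahhcg"
Sliding window (track last position of each char):
  Position 0 ('e'): window [0,0] length 1 -- new best
  Position 1 ('c'): window [0,1] length 2 -- new best
  Position 2 ('d'): window [0,2] length 3 -- new best
  Position 3 ('a'): window [0,3] length 4 -- new best
  Position 4 ('h'): window [0,4] length 5 -- new best
  Position 5 ('h'): repeat (last at 4), move window start to 5
  Position 5 ('h'): window [5,5] length 1
  Position 6 ('c'): window [5,6] length 2
  Position 7 ('g'): window [5,7] length 3
Longest substring with no repeats: "ecdah" with length 5

5


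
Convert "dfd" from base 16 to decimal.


Input: "dfd" in base 16
Positional expansion:
  Digit 'd' (value 13) x 16^2 = 3328
  Digit 'f' (value 15) x 16^1 = 240
  Digit 'd' (value 13) x 16^0 = 13
Sum = 3581

3581


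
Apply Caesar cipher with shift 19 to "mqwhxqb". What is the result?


Caesar cipher: shift "mqwhxqb" by 19
  'm' (pos 12) + 19 = pos 5 = 'f'
  'q' (pos 16) + 19 = pos 9 = 'j'
  'w' (pos 22) + 19 = pos 15 = 'p'
  'h' (pos 7) + 19 = pos 0 = 'a'
  'x' (pos 23) + 19 = pos 16 = 'q'
  'q' (pos 16) + 19 = pos 9 = 'j'
  'b' (pos 1) + 19 = pos 20 = 'u'
Result: fjpaqju

fjpaqju


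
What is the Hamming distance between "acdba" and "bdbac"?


Comparing "acdba" and "bdbac" position by position:
  Position 0: 'a' vs 'b' => differ
  Position 1: 'c' vs 'd' => differ
  Position 2: 'd' vs 'b' => differ
  Position 3: 'b' vs 'a' => differ
  Position 4: 'a' vs 'c' => differ
Total differences (Hamming distance): 5

5


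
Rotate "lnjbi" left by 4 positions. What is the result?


Input: "lnjbi", rotate left by 4
First 4 characters: "lnjb"
Remaining characters: "i"
Concatenate remaining + first: "i" + "lnjb" = "ilnjb"

ilnjb


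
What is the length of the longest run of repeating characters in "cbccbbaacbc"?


Input: "cbccbbaacbc"
Scanning for longest run:
  Position 1 ('b'): new char, reset run to 1
  Position 2 ('c'): new char, reset run to 1
  Position 3 ('c'): continues run of 'c', length=2
  Position 4 ('b'): new char, reset run to 1
  Position 5 ('b'): continues run of 'b', length=2
  Position 6 ('a'): new char, reset run to 1
  Position 7 ('a'): continues run of 'a', length=2
  Position 8 ('c'): new char, reset run to 1
  Position 9 ('b'): new char, reset run to 1
  Position 10 ('c'): new char, reset run to 1
Longest run: 'c' with length 2

2


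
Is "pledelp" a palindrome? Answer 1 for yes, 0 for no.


Input: pledelp
Reversed: pledelp
  Compare pos 0 ('p') with pos 6 ('p'): match
  Compare pos 1 ('l') with pos 5 ('l'): match
  Compare pos 2 ('e') with pos 4 ('e'): match
Result: palindrome

1


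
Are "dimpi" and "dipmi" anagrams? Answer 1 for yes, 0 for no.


Strings: "dimpi", "dipmi"
Sorted first:  diimp
Sorted second: diimp
Sorted forms match => anagrams

1


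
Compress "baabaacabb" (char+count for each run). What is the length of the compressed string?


Input: baabaacabb
Runs:
  'b' x 1 => "b1"
  'a' x 2 => "a2"
  'b' x 1 => "b1"
  'a' x 2 => "a2"
  'c' x 1 => "c1"
  'a' x 1 => "a1"
  'b' x 2 => "b2"
Compressed: "b1a2b1a2c1a1b2"
Compressed length: 14

14


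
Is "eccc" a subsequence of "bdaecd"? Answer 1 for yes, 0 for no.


Check if "eccc" is a subsequence of "bdaecd"
Greedy scan:
  Position 0 ('b'): no match needed
  Position 1 ('d'): no match needed
  Position 2 ('a'): no match needed
  Position 3 ('e'): matches sub[0] = 'e'
  Position 4 ('c'): matches sub[1] = 'c'
  Position 5 ('d'): no match needed
Only matched 2/4 characters => not a subsequence

0


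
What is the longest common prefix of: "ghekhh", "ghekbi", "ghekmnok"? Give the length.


Words: ghekhh, ghekbi, ghekmnok
  Position 0: all 'g' => match
  Position 1: all 'h' => match
  Position 2: all 'e' => match
  Position 3: all 'k' => match
  Position 4: ('h', 'b', 'm') => mismatch, stop
LCP = "ghek" (length 4)

4


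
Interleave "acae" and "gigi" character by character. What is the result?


Interleaving "acae" and "gigi":
  Position 0: 'a' from first, 'g' from second => "ag"
  Position 1: 'c' from first, 'i' from second => "ci"
  Position 2: 'a' from first, 'g' from second => "ag"
  Position 3: 'e' from first, 'i' from second => "ei"
Result: agciagei

agciagei


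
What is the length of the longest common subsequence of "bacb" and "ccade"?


LCS of "bacb" and "ccade"
DP table:
           c    c    a    d    e
      0    0    0    0    0    0
  b   0    0    0    0    0    0
  a   0    0    0    1    1    1
  c   0    1    1    1    1    1
  b   0    1    1    1    1    1
LCS length = dp[4][5] = 1

1


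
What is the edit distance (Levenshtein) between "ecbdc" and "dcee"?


Computing edit distance: "ecbdc" -> "dcee"
DP table:
           d    c    e    e
      0    1    2    3    4
  e   1    1    2    2    3
  c   2    2    1    2    3
  b   3    3    2    2    3
  d   4    3    3    3    3
  c   5    4    3    4    4
Edit distance = dp[5][4] = 4

4


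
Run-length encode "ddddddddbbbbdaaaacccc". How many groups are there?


Input: ddddddddbbbbdaaaacccc
Scanning for consecutive runs:
  Group 1: 'd' x 8 (positions 0-7)
  Group 2: 'b' x 4 (positions 8-11)
  Group 3: 'd' x 1 (positions 12-12)
  Group 4: 'a' x 4 (positions 13-16)
  Group 5: 'c' x 4 (positions 17-20)
Total groups: 5

5


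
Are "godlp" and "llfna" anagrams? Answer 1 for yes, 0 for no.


Strings: "godlp", "llfna"
Sorted first:  dglop
Sorted second: aflln
Differ at position 0: 'd' vs 'a' => not anagrams

0


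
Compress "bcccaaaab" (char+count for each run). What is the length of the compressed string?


Input: bcccaaaab
Runs:
  'b' x 1 => "b1"
  'c' x 3 => "c3"
  'a' x 4 => "a4"
  'b' x 1 => "b1"
Compressed: "b1c3a4b1"
Compressed length: 8

8


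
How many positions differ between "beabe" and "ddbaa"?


Comparing "beabe" and "ddbaa" position by position:
  Position 0: 'b' vs 'd' => DIFFER
  Position 1: 'e' vs 'd' => DIFFER
  Position 2: 'a' vs 'b' => DIFFER
  Position 3: 'b' vs 'a' => DIFFER
  Position 4: 'e' vs 'a' => DIFFER
Positions that differ: 5

5


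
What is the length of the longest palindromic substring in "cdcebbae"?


Input: "cdcebbae"
Checking substrings for palindromes:
  [0:3] "cdc" (len 3) => palindrome
  [4:6] "bb" (len 2) => palindrome
Longest palindromic substring: "cdc" with length 3

3


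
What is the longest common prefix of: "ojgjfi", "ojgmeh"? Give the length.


Words: ojgjfi, ojgmeh
  Position 0: all 'o' => match
  Position 1: all 'j' => match
  Position 2: all 'g' => match
  Position 3: ('j', 'm') => mismatch, stop
LCP = "ojg" (length 3)

3


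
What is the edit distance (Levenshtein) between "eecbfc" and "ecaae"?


Computing edit distance: "eecbfc" -> "ecaae"
DP table:
           e    c    a    a    e
      0    1    2    3    4    5
  e   1    0    1    2    3    4
  e   2    1    1    2    3    3
  c   3    2    1    2    3    4
  b   4    3    2    2    3    4
  f   5    4    3    3    3    4
  c   6    5    4    4    4    4
Edit distance = dp[6][5] = 4

4


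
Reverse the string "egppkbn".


Input: egppkbn
Reading characters right to left:
  Position 6: 'n'
  Position 5: 'b'
  Position 4: 'k'
  Position 3: 'p'
  Position 2: 'p'
  Position 1: 'g'
  Position 0: 'e'
Reversed: nbkppge

nbkppge


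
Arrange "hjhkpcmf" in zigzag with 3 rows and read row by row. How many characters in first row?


Zigzag "hjhkpcmf" into 3 rows:
Placing characters:
  'h' => row 0
  'j' => row 1
  'h' => row 2
  'k' => row 1
  'p' => row 0
  'c' => row 1
  'm' => row 2
  'f' => row 1
Rows:
  Row 0: "hp"
  Row 1: "jkcf"
  Row 2: "hm"
First row length: 2

2


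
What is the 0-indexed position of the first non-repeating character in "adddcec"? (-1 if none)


Input: adddcec
Character frequencies:
  'a': 1
  'c': 2
  'd': 3
  'e': 1
Scanning left to right for freq == 1:
  Position 0 ('a'): unique! => answer = 0

0


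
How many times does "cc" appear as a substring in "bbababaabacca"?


Searching for "cc" in "bbababaabacca"
Scanning each position:
  Position 0: "bb" => no
  Position 1: "ba" => no
  Position 2: "ab" => no
  Position 3: "ba" => no
  Position 4: "ab" => no
  Position 5: "ba" => no
  Position 6: "aa" => no
  Position 7: "ab" => no
  Position 8: "ba" => no
  Position 9: "ac" => no
  Position 10: "cc" => MATCH
  Position 11: "ca" => no
Total occurrences: 1

1


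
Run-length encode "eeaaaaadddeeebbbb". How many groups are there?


Input: eeaaaaadddeeebbbb
Scanning for consecutive runs:
  Group 1: 'e' x 2 (positions 0-1)
  Group 2: 'a' x 5 (positions 2-6)
  Group 3: 'd' x 3 (positions 7-9)
  Group 4: 'e' x 3 (positions 10-12)
  Group 5: 'b' x 4 (positions 13-16)
Total groups: 5

5


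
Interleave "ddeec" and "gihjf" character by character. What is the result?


Interleaving "ddeec" and "gihjf":
  Position 0: 'd' from first, 'g' from second => "dg"
  Position 1: 'd' from first, 'i' from second => "di"
  Position 2: 'e' from first, 'h' from second => "eh"
  Position 3: 'e' from first, 'j' from second => "ej"
  Position 4: 'c' from first, 'f' from second => "cf"
Result: dgdiehejcf

dgdiehejcf


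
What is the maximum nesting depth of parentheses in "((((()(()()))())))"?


Input: "((((()(()()))())))"
Tracking depth:
  Position 0 '(': depth becomes 1
  Position 1 '(': depth becomes 2
  Position 2 '(': depth becomes 3
  Position 3 '(': depth becomes 4
  Position 4 '(': depth becomes 5
  Position 5 ')': depth becomes 4
  Position 6 '(': depth becomes 5
  Position 7 '(': depth becomes 6
  Position 8 ')': depth becomes 5
  Position 9 '(': depth becomes 6
  Position 10 ')': depth becomes 5
  Position 11 ')': depth becomes 4
  Position 12 ')': depth becomes 3
  Position 13 '(': depth becomes 4
  Position 14 ')': depth becomes 3
  Position 15 ')': depth becomes 2
  Position 16 ')': depth becomes 1
  Position 17 ')': depth becomes 0
Maximum depth reached: 6

6


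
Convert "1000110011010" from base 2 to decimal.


Input: "1000110011010" in base 2
Positional expansion:
  Digit '1' (value 1) x 2^12 = 4096
  Digit '0' (value 0) x 2^11 = 0
  Digit '0' (value 0) x 2^10 = 0
  Digit '0' (value 0) x 2^9 = 0
  Digit '1' (value 1) x 2^8 = 256
  Digit '1' (value 1) x 2^7 = 128
  Digit '0' (value 0) x 2^6 = 0
  Digit '0' (value 0) x 2^5 = 0
  Digit '1' (value 1) x 2^4 = 16
  Digit '1' (value 1) x 2^3 = 8
  Digit '0' (value 0) x 2^2 = 0
  Digit '1' (value 1) x 2^1 = 2
  Digit '0' (value 0) x 2^0 = 0
Sum = 4506

4506


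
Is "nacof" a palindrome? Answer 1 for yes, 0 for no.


Input: nacof
Reversed: focan
  Compare pos 0 ('n') with pos 4 ('f'): MISMATCH
  Compare pos 1 ('a') with pos 3 ('o'): MISMATCH
Result: not a palindrome

0


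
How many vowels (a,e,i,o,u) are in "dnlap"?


Input: dnlap
Checking each character:
  'd' at position 0: consonant
  'n' at position 1: consonant
  'l' at position 2: consonant
  'a' at position 3: vowel (running total: 1)
  'p' at position 4: consonant
Total vowels: 1

1


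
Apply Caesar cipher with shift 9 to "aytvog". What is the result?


Caesar cipher: shift "aytvog" by 9
  'a' (pos 0) + 9 = pos 9 = 'j'
  'y' (pos 24) + 9 = pos 7 = 'h'
  't' (pos 19) + 9 = pos 2 = 'c'
  'v' (pos 21) + 9 = pos 4 = 'e'
  'o' (pos 14) + 9 = pos 23 = 'x'
  'g' (pos 6) + 9 = pos 15 = 'p'
Result: jhcexp

jhcexp


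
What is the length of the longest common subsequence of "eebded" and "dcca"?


LCS of "eebded" and "dcca"
DP table:
           d    c    c    a
      0    0    0    0    0
  e   0    0    0    0    0
  e   0    0    0    0    0
  b   0    0    0    0    0
  d   0    1    1    1    1
  e   0    1    1    1    1
  d   0    1    1    1    1
LCS length = dp[6][4] = 1

1


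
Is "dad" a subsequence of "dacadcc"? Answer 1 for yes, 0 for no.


Check if "dad" is a subsequence of "dacadcc"
Greedy scan:
  Position 0 ('d'): matches sub[0] = 'd'
  Position 1 ('a'): matches sub[1] = 'a'
  Position 2 ('c'): no match needed
  Position 3 ('a'): no match needed
  Position 4 ('d'): matches sub[2] = 'd'
  Position 5 ('c'): no match needed
  Position 6 ('c'): no match needed
All 3 characters matched => is a subsequence

1


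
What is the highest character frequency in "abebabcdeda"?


Input: abebabcdeda
Character counts:
  'a': 3
  'b': 3
  'c': 1
  'd': 2
  'e': 2
Maximum frequency: 3

3


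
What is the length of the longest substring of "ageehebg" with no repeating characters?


Input: "ageehebg"
Sliding window (track last position of each char):
  Position 0 ('a'): window [0,0] length 1 -- new best
  Position 1 ('g'): window [0,1] length 2 -- new best
  Position 2 ('e'): window [0,2] length 3 -- new best
  Position 3 ('e'): repeat (last at 2), move window start to 3
  Position 3 ('e'): window [3,3] length 1
  Position 4 ('h'): window [3,4] length 2
  Position 5 ('e'): repeat (last at 3), move window start to 4
  Position 5 ('e'): window [4,5] length 2
  Position 6 ('b'): window [4,6] length 3
  Position 7 ('g'): window [4,7] length 4 -- new best
Longest substring with no repeats: "hebg" with length 4

4


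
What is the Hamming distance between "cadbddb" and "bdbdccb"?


Comparing "cadbddb" and "bdbdccb" position by position:
  Position 0: 'c' vs 'b' => differ
  Position 1: 'a' vs 'd' => differ
  Position 2: 'd' vs 'b' => differ
  Position 3: 'b' vs 'd' => differ
  Position 4: 'd' vs 'c' => differ
  Position 5: 'd' vs 'c' => differ
  Position 6: 'b' vs 'b' => same
Total differences (Hamming distance): 6

6


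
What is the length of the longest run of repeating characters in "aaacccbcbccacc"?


Input: "aaacccbcbccacc"
Scanning for longest run:
  Position 1 ('a'): continues run of 'a', length=2
  Position 2 ('a'): continues run of 'a', length=3
  Position 3 ('c'): new char, reset run to 1
  Position 4 ('c'): continues run of 'c', length=2
  Position 5 ('c'): continues run of 'c', length=3
  Position 6 ('b'): new char, reset run to 1
  Position 7 ('c'): new char, reset run to 1
  Position 8 ('b'): new char, reset run to 1
  Position 9 ('c'): new char, reset run to 1
  Position 10 ('c'): continues run of 'c', length=2
  Position 11 ('a'): new char, reset run to 1
  Position 12 ('c'): new char, reset run to 1
  Position 13 ('c'): continues run of 'c', length=2
Longest run: 'a' with length 3

3


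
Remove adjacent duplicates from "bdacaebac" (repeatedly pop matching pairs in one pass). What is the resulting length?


Input: bdacaebac
Stack-based adjacent duplicate removal:
  Read 'b': push. Stack: b
  Read 'd': push. Stack: bd
  Read 'a': push. Stack: bda
  Read 'c': push. Stack: bdac
  Read 'a': push. Stack: bdaca
  Read 'e': push. Stack: bdacae
  Read 'b': push. Stack: bdacaeb
  Read 'a': push. Stack: bdacaeba
  Read 'c': push. Stack: bdacaebac
Final stack: "bdacaebac" (length 9)

9


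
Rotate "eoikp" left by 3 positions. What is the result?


Input: "eoikp", rotate left by 3
First 3 characters: "eoi"
Remaining characters: "kp"
Concatenate remaining + first: "kp" + "eoi" = "kpeoi"

kpeoi


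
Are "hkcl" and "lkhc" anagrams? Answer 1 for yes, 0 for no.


Strings: "hkcl", "lkhc"
Sorted first:  chkl
Sorted second: chkl
Sorted forms match => anagrams

1


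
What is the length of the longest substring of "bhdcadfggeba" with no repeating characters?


Input: "bhdcadfggeba"
Sliding window (track last position of each char):
  Position 0 ('b'): window [0,0] length 1 -- new best
  Position 1 ('h'): window [0,1] length 2 -- new best
  Position 2 ('d'): window [0,2] length 3 -- new best
  Position 3 ('c'): window [0,3] length 4 -- new best
  Position 4 ('a'): window [0,4] length 5 -- new best
  Position 5 ('d'): repeat (last at 2), move window start to 3
  Position 5 ('d'): window [3,5] length 3
  Position 6 ('f'): window [3,6] length 4
  Position 7 ('g'): window [3,7] length 5
  Position 8 ('g'): repeat (last at 7), move window start to 8
  Position 8 ('g'): window [8,8] length 1
  Position 9 ('e'): window [8,9] length 2
  Position 10 ('b'): window [8,10] length 3
  Position 11 ('a'): window [8,11] length 4
Longest substring with no repeats: "bhdca" with length 5

5


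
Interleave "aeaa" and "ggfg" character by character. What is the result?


Interleaving "aeaa" and "ggfg":
  Position 0: 'a' from first, 'g' from second => "ag"
  Position 1: 'e' from first, 'g' from second => "eg"
  Position 2: 'a' from first, 'f' from second => "af"
  Position 3: 'a' from first, 'g' from second => "ag"
Result: agegafag

agegafag


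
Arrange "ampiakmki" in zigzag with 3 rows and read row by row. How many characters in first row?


Zigzag "ampiakmki" into 3 rows:
Placing characters:
  'a' => row 0
  'm' => row 1
  'p' => row 2
  'i' => row 1
  'a' => row 0
  'k' => row 1
  'm' => row 2
  'k' => row 1
  'i' => row 0
Rows:
  Row 0: "aai"
  Row 1: "mikk"
  Row 2: "pm"
First row length: 3

3


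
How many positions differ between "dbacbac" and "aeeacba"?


Comparing "dbacbac" and "aeeacba" position by position:
  Position 0: 'd' vs 'a' => DIFFER
  Position 1: 'b' vs 'e' => DIFFER
  Position 2: 'a' vs 'e' => DIFFER
  Position 3: 'c' vs 'a' => DIFFER
  Position 4: 'b' vs 'c' => DIFFER
  Position 5: 'a' vs 'b' => DIFFER
  Position 6: 'c' vs 'a' => DIFFER
Positions that differ: 7

7


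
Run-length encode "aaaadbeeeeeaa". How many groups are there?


Input: aaaadbeeeeeaa
Scanning for consecutive runs:
  Group 1: 'a' x 4 (positions 0-3)
  Group 2: 'd' x 1 (positions 4-4)
  Group 3: 'b' x 1 (positions 5-5)
  Group 4: 'e' x 5 (positions 6-10)
  Group 5: 'a' x 2 (positions 11-12)
Total groups: 5

5


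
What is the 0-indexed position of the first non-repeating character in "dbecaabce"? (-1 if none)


Input: dbecaabce
Character frequencies:
  'a': 2
  'b': 2
  'c': 2
  'd': 1
  'e': 2
Scanning left to right for freq == 1:
  Position 0 ('d'): unique! => answer = 0

0


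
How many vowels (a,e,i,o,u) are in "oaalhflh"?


Input: oaalhflh
Checking each character:
  'o' at position 0: vowel (running total: 1)
  'a' at position 1: vowel (running total: 2)
  'a' at position 2: vowel (running total: 3)
  'l' at position 3: consonant
  'h' at position 4: consonant
  'f' at position 5: consonant
  'l' at position 6: consonant
  'h' at position 7: consonant
Total vowels: 3

3


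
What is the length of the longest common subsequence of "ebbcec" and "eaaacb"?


LCS of "ebbcec" and "eaaacb"
DP table:
           e    a    a    a    c    b
      0    0    0    0    0    0    0
  e   0    1    1    1    1    1    1
  b   0    1    1    1    1    1    2
  b   0    1    1    1    1    1    2
  c   0    1    1    1    1    2    2
  e   0    1    1    1    1    2    2
  c   0    1    1    1    1    2    2
LCS length = dp[6][6] = 2

2


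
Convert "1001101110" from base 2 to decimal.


Input: "1001101110" in base 2
Positional expansion:
  Digit '1' (value 1) x 2^9 = 512
  Digit '0' (value 0) x 2^8 = 0
  Digit '0' (value 0) x 2^7 = 0
  Digit '1' (value 1) x 2^6 = 64
  Digit '1' (value 1) x 2^5 = 32
  Digit '0' (value 0) x 2^4 = 0
  Digit '1' (value 1) x 2^3 = 8
  Digit '1' (value 1) x 2^2 = 4
  Digit '1' (value 1) x 2^1 = 2
  Digit '0' (value 0) x 2^0 = 0
Sum = 622

622


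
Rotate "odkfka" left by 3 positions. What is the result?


Input: "odkfka", rotate left by 3
First 3 characters: "odk"
Remaining characters: "fka"
Concatenate remaining + first: "fka" + "odk" = "fkaodk"

fkaodk


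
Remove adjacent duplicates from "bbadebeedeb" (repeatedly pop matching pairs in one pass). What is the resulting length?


Input: bbadebeedeb
Stack-based adjacent duplicate removal:
  Read 'b': push. Stack: b
  Read 'b': matches stack top 'b' => pop. Stack: (empty)
  Read 'a': push. Stack: a
  Read 'd': push. Stack: ad
  Read 'e': push. Stack: ade
  Read 'b': push. Stack: adeb
  Read 'e': push. Stack: adebe
  Read 'e': matches stack top 'e' => pop. Stack: adeb
  Read 'd': push. Stack: adebd
  Read 'e': push. Stack: adebde
  Read 'b': push. Stack: adebdeb
Final stack: "adebdeb" (length 7)

7


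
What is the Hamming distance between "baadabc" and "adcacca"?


Comparing "baadabc" and "adcacca" position by position:
  Position 0: 'b' vs 'a' => differ
  Position 1: 'a' vs 'd' => differ
  Position 2: 'a' vs 'c' => differ
  Position 3: 'd' vs 'a' => differ
  Position 4: 'a' vs 'c' => differ
  Position 5: 'b' vs 'c' => differ
  Position 6: 'c' vs 'a' => differ
Total differences (Hamming distance): 7

7


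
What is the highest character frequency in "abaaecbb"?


Input: abaaecbb
Character counts:
  'a': 3
  'b': 3
  'c': 1
  'e': 1
Maximum frequency: 3

3


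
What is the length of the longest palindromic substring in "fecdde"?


Input: "fecdde"
Checking substrings for palindromes:
  [3:5] "dd" (len 2) => palindrome
Longest palindromic substring: "dd" with length 2

2


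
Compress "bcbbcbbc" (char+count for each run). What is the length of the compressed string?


Input: bcbbcbbc
Runs:
  'b' x 1 => "b1"
  'c' x 1 => "c1"
  'b' x 2 => "b2"
  'c' x 1 => "c1"
  'b' x 2 => "b2"
  'c' x 1 => "c1"
Compressed: "b1c1b2c1b2c1"
Compressed length: 12

12


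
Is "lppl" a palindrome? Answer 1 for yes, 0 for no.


Input: lppl
Reversed: lppl
  Compare pos 0 ('l') with pos 3 ('l'): match
  Compare pos 1 ('p') with pos 2 ('p'): match
Result: palindrome

1


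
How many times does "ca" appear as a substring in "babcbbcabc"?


Searching for "ca" in "babcbbcabc"
Scanning each position:
  Position 0: "ba" => no
  Position 1: "ab" => no
  Position 2: "bc" => no
  Position 3: "cb" => no
  Position 4: "bb" => no
  Position 5: "bc" => no
  Position 6: "ca" => MATCH
  Position 7: "ab" => no
  Position 8: "bc" => no
Total occurrences: 1

1


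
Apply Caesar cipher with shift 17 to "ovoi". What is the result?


Caesar cipher: shift "ovoi" by 17
  'o' (pos 14) + 17 = pos 5 = 'f'
  'v' (pos 21) + 17 = pos 12 = 'm'
  'o' (pos 14) + 17 = pos 5 = 'f'
  'i' (pos 8) + 17 = pos 25 = 'z'
Result: fmfz

fmfz


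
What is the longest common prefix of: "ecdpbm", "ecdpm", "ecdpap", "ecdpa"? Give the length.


Words: ecdpbm, ecdpm, ecdpap, ecdpa
  Position 0: all 'e' => match
  Position 1: all 'c' => match
  Position 2: all 'd' => match
  Position 3: all 'p' => match
  Position 4: ('b', 'm', 'a', 'a') => mismatch, stop
LCP = "ecdp" (length 4)

4


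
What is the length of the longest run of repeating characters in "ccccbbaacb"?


Input: "ccccbbaacb"
Scanning for longest run:
  Position 1 ('c'): continues run of 'c', length=2
  Position 2 ('c'): continues run of 'c', length=3
  Position 3 ('c'): continues run of 'c', length=4
  Position 4 ('b'): new char, reset run to 1
  Position 5 ('b'): continues run of 'b', length=2
  Position 6 ('a'): new char, reset run to 1
  Position 7 ('a'): continues run of 'a', length=2
  Position 8 ('c'): new char, reset run to 1
  Position 9 ('b'): new char, reset run to 1
Longest run: 'c' with length 4

4


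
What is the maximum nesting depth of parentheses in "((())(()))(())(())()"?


Input: "((())(()))(())(())()"
Tracking depth:
  Position 0 '(': depth becomes 1
  Position 1 '(': depth becomes 2
  Position 2 '(': depth becomes 3
  Position 3 ')': depth becomes 2
  Position 4 ')': depth becomes 1
  Position 5 '(': depth becomes 2
  Position 6 '(': depth becomes 3
  Position 7 ')': depth becomes 2
  Position 8 ')': depth becomes 1
  Position 9 ')': depth becomes 0
  Position 10 '(': depth becomes 1
  Position 11 '(': depth becomes 2
  Position 12 ')': depth becomes 1
  Position 13 ')': depth becomes 0
  Position 14 '(': depth becomes 1
  Position 15 '(': depth becomes 2
  Position 16 ')': depth becomes 1
  Position 17 ')': depth becomes 0
  Position 18 '(': depth becomes 1
  Position 19 ')': depth becomes 0
Maximum depth reached: 3

3


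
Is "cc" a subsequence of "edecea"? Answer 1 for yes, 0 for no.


Check if "cc" is a subsequence of "edecea"
Greedy scan:
  Position 0 ('e'): no match needed
  Position 1 ('d'): no match needed
  Position 2 ('e'): no match needed
  Position 3 ('c'): matches sub[0] = 'c'
  Position 4 ('e'): no match needed
  Position 5 ('a'): no match needed
Only matched 1/2 characters => not a subsequence

0


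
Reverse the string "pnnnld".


Input: pnnnld
Reading characters right to left:
  Position 5: 'd'
  Position 4: 'l'
  Position 3: 'n'
  Position 2: 'n'
  Position 1: 'n'
  Position 0: 'p'
Reversed: dlnnnp

dlnnnp


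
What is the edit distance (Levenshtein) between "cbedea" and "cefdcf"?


Computing edit distance: "cbedea" -> "cefdcf"
DP table:
           c    e    f    d    c    f
      0    1    2    3    4    5    6
  c   1    0    1    2    3    4    5
  b   2    1    1    2    3    4    5
  e   3    2    1    2    3    4    5
  d   4    3    2    2    2    3    4
  e   5    4    3    3    3    3    4
  a   6    5    4    4    4    4    4
Edit distance = dp[6][6] = 4

4


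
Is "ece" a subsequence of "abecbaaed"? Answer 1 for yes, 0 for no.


Check if "ece" is a subsequence of "abecbaaed"
Greedy scan:
  Position 0 ('a'): no match needed
  Position 1 ('b'): no match needed
  Position 2 ('e'): matches sub[0] = 'e'
  Position 3 ('c'): matches sub[1] = 'c'
  Position 4 ('b'): no match needed
  Position 5 ('a'): no match needed
  Position 6 ('a'): no match needed
  Position 7 ('e'): matches sub[2] = 'e'
  Position 8 ('d'): no match needed
All 3 characters matched => is a subsequence

1


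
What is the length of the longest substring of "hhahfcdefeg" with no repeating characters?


Input: "hhahfcdefeg"
Sliding window (track last position of each char):
  Position 0 ('h'): window [0,0] length 1 -- new best
  Position 1 ('h'): repeat (last at 0), move window start to 1
  Position 1 ('h'): window [1,1] length 1
  Position 2 ('a'): window [1,2] length 2 -- new best
  Position 3 ('h'): repeat (last at 1), move window start to 2
  Position 3 ('h'): window [2,3] length 2
  Position 4 ('f'): window [2,4] length 3 -- new best
  Position 5 ('c'): window [2,5] length 4 -- new best
  Position 6 ('d'): window [2,6] length 5 -- new best
  Position 7 ('e'): window [2,7] length 6 -- new best
  Position 8 ('f'): repeat (last at 4), move window start to 5
  Position 8 ('f'): window [5,8] length 4
  Position 9 ('e'): repeat (last at 7), move window start to 8
  Position 9 ('e'): window [8,9] length 2
  Position 10 ('g'): window [8,10] length 3
Longest substring with no repeats: "ahfcde" with length 6

6


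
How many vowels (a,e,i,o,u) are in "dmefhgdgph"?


Input: dmefhgdgph
Checking each character:
  'd' at position 0: consonant
  'm' at position 1: consonant
  'e' at position 2: vowel (running total: 1)
  'f' at position 3: consonant
  'h' at position 4: consonant
  'g' at position 5: consonant
  'd' at position 6: consonant
  'g' at position 7: consonant
  'p' at position 8: consonant
  'h' at position 9: consonant
Total vowels: 1

1


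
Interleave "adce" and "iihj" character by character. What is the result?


Interleaving "adce" and "iihj":
  Position 0: 'a' from first, 'i' from second => "ai"
  Position 1: 'd' from first, 'i' from second => "di"
  Position 2: 'c' from first, 'h' from second => "ch"
  Position 3: 'e' from first, 'j' from second => "ej"
Result: aidichej

aidichej


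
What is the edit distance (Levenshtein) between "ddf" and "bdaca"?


Computing edit distance: "ddf" -> "bdaca"
DP table:
           b    d    a    c    a
      0    1    2    3    4    5
  d   1    1    1    2    3    4
  d   2    2    1    2    3    4
  f   3    3    2    2    3    4
Edit distance = dp[3][5] = 4

4


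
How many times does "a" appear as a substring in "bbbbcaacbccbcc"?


Searching for "a" in "bbbbcaacbccbcc"
Scanning each position:
  Position 0: "b" => no
  Position 1: "b" => no
  Position 2: "b" => no
  Position 3: "b" => no
  Position 4: "c" => no
  Position 5: "a" => MATCH
  Position 6: "a" => MATCH
  Position 7: "c" => no
  Position 8: "b" => no
  Position 9: "c" => no
  Position 10: "c" => no
  Position 11: "b" => no
  Position 12: "c" => no
  Position 13: "c" => no
Total occurrences: 2

2


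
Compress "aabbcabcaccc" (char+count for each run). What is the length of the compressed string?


Input: aabbcabcaccc
Runs:
  'a' x 2 => "a2"
  'b' x 2 => "b2"
  'c' x 1 => "c1"
  'a' x 1 => "a1"
  'b' x 1 => "b1"
  'c' x 1 => "c1"
  'a' x 1 => "a1"
  'c' x 3 => "c3"
Compressed: "a2b2c1a1b1c1a1c3"
Compressed length: 16

16


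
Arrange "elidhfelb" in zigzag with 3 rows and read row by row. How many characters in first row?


Zigzag "elidhfelb" into 3 rows:
Placing characters:
  'e' => row 0
  'l' => row 1
  'i' => row 2
  'd' => row 1
  'h' => row 0
  'f' => row 1
  'e' => row 2
  'l' => row 1
  'b' => row 0
Rows:
  Row 0: "ehb"
  Row 1: "ldfl"
  Row 2: "ie"
First row length: 3

3


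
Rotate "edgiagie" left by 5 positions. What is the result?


Input: "edgiagie", rotate left by 5
First 5 characters: "edgia"
Remaining characters: "gie"
Concatenate remaining + first: "gie" + "edgia" = "gieedgia"

gieedgia


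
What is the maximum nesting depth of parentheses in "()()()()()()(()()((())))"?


Input: "()()()()()()(()()((())))"
Tracking depth:
  Position 0 '(': depth becomes 1
  Position 1 ')': depth becomes 0
  Position 2 '(': depth becomes 1
  Position 3 ')': depth becomes 0
  Position 4 '(': depth becomes 1
  Position 5 ')': depth becomes 0
  Position 6 '(': depth becomes 1
  Position 7 ')': depth becomes 0
  Position 8 '(': depth becomes 1
  Position 9 ')': depth becomes 0
  Position 10 '(': depth becomes 1
  Position 11 ')': depth becomes 0
  Position 12 '(': depth becomes 1
  Position 13 '(': depth becomes 2
  Position 14 ')': depth becomes 1
  Position 15 '(': depth becomes 2
  Position 16 ')': depth becomes 1
  Position 17 '(': depth becomes 2
  Position 18 '(': depth becomes 3
  Position 19 '(': depth becomes 4
  Position 20 ')': depth becomes 3
  Position 21 ')': depth becomes 2
  Position 22 ')': depth becomes 1
  Position 23 ')': depth becomes 0
Maximum depth reached: 4

4


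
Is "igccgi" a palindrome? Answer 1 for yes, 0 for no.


Input: igccgi
Reversed: igccgi
  Compare pos 0 ('i') with pos 5 ('i'): match
  Compare pos 1 ('g') with pos 4 ('g'): match
  Compare pos 2 ('c') with pos 3 ('c'): match
Result: palindrome

1


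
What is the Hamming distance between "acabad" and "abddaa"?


Comparing "acabad" and "abddaa" position by position:
  Position 0: 'a' vs 'a' => same
  Position 1: 'c' vs 'b' => differ
  Position 2: 'a' vs 'd' => differ
  Position 3: 'b' vs 'd' => differ
  Position 4: 'a' vs 'a' => same
  Position 5: 'd' vs 'a' => differ
Total differences (Hamming distance): 4

4


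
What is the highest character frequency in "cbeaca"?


Input: cbeaca
Character counts:
  'a': 2
  'b': 1
  'c': 2
  'e': 1
Maximum frequency: 2

2


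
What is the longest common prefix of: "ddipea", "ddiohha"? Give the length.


Words: ddipea, ddiohha
  Position 0: all 'd' => match
  Position 1: all 'd' => match
  Position 2: all 'i' => match
  Position 3: ('p', 'o') => mismatch, stop
LCP = "ddi" (length 3)

3


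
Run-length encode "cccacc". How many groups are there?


Input: cccacc
Scanning for consecutive runs:
  Group 1: 'c' x 3 (positions 0-2)
  Group 2: 'a' x 1 (positions 3-3)
  Group 3: 'c' x 2 (positions 4-5)
Total groups: 3

3


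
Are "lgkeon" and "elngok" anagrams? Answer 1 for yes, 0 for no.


Strings: "lgkeon", "elngok"
Sorted first:  egklno
Sorted second: egklno
Sorted forms match => anagrams

1


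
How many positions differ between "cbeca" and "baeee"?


Comparing "cbeca" and "baeee" position by position:
  Position 0: 'c' vs 'b' => DIFFER
  Position 1: 'b' vs 'a' => DIFFER
  Position 2: 'e' vs 'e' => same
  Position 3: 'c' vs 'e' => DIFFER
  Position 4: 'a' vs 'e' => DIFFER
Positions that differ: 4

4


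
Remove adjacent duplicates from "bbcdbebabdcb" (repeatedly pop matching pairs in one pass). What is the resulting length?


Input: bbcdbebabdcb
Stack-based adjacent duplicate removal:
  Read 'b': push. Stack: b
  Read 'b': matches stack top 'b' => pop. Stack: (empty)
  Read 'c': push. Stack: c
  Read 'd': push. Stack: cd
  Read 'b': push. Stack: cdb
  Read 'e': push. Stack: cdbe
  Read 'b': push. Stack: cdbeb
  Read 'a': push. Stack: cdbeba
  Read 'b': push. Stack: cdbebab
  Read 'd': push. Stack: cdbebabd
  Read 'c': push. Stack: cdbebabdc
  Read 'b': push. Stack: cdbebabdcb
Final stack: "cdbebabdcb" (length 10)

10
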